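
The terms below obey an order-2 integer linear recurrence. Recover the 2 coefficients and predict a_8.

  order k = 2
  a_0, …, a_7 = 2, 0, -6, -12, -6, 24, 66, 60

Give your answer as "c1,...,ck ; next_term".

  a_2 = 2·0 + -3·2 = -6
  a_3 = 2·-6 + -3·0 = -12
  a_4 = 2·-12 + -3·-6 = -6
  a_5 = 2·-6 + -3·-12 = 24
  a_6 = 2·24 + -3·-6 = 66
  a_7 = 2·66 + -3·24 = 60
  a_8 = 2·60 + -3·66 = -78

2,-3 ; -78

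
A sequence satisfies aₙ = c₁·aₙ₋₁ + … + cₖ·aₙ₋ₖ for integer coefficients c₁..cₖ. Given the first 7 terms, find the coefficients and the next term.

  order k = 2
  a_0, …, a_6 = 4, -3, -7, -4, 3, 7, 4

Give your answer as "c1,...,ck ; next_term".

1,-1 ; -3

  a_2 = 1·-3 + -1·4 = -7
  a_3 = 1·-7 + -1·-3 = -4
  a_4 = 1·-4 + -1·-7 = 3
  a_5 = 1·3 + -1·-4 = 7
  a_6 = 1·7 + -1·3 = 4
  a_7 = 1·4 + -1·7 = -3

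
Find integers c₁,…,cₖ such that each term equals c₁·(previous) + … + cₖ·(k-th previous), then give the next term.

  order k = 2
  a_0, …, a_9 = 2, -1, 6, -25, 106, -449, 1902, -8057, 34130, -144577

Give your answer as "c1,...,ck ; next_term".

  a_2 = -4·-1 + 1·2 = 6
  a_3 = -4·6 + 1·-1 = -25
  a_4 = -4·-25 + 1·6 = 106
  a_5 = -4·106 + 1·-25 = -449
  a_6 = -4·-449 + 1·106 = 1902
  a_7 = -4·1902 + 1·-449 = -8057
  a_8 = -4·-8057 + 1·1902 = 34130
  a_9 = -4·34130 + 1·-8057 = -144577
  a_10 = -4·-144577 + 1·34130 = 612438

-4,1 ; 612438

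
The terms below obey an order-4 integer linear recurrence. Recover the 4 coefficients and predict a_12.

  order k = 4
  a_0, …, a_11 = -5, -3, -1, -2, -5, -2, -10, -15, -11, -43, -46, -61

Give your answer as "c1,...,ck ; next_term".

0,1,3,-1 ; -164

  a_4 = 0·-2 + 1·-1 + 3·-3 + -1·-5 = -5
  a_5 = 0·-5 + 1·-2 + 3·-1 + -1·-3 = -2
  a_6 = 0·-2 + 1·-5 + 3·-2 + -1·-1 = -10
  a_7 = 0·-10 + 1·-2 + 3·-5 + -1·-2 = -15
  a_8 = 0·-15 + 1·-10 + 3·-2 + -1·-5 = -11
  a_9 = 0·-11 + 1·-15 + 3·-10 + -1·-2 = -43
  a_10 = 0·-43 + 1·-11 + 3·-15 + -1·-10 = -46
  a_11 = 0·-46 + 1·-43 + 3·-11 + -1·-15 = -61
  a_12 = 0·-61 + 1·-46 + 3·-43 + -1·-11 = -164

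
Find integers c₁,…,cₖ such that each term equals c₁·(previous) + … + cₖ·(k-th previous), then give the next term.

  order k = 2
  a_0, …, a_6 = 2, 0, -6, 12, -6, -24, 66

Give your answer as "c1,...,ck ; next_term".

  a_2 = -2·0 + -3·2 = -6
  a_3 = -2·-6 + -3·0 = 12
  a_4 = -2·12 + -3·-6 = -6
  a_5 = -2·-6 + -3·12 = -24
  a_6 = -2·-24 + -3·-6 = 66
  a_7 = -2·66 + -3·-24 = -60

-2,-3 ; -60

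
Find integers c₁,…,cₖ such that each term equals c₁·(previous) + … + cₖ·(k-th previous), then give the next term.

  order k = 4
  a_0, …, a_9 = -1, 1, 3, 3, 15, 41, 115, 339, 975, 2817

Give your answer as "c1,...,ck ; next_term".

2,2,2,-1 ; 8147

  a_4 = 2·3 + 2·3 + 2·1 + -1·-1 = 15
  a_5 = 2·15 + 2·3 + 2·3 + -1·1 = 41
  a_6 = 2·41 + 2·15 + 2·3 + -1·3 = 115
  a_7 = 2·115 + 2·41 + 2·15 + -1·3 = 339
  a_8 = 2·339 + 2·115 + 2·41 + -1·15 = 975
  a_9 = 2·975 + 2·339 + 2·115 + -1·41 = 2817
  a_10 = 2·2817 + 2·975 + 2·339 + -1·115 = 8147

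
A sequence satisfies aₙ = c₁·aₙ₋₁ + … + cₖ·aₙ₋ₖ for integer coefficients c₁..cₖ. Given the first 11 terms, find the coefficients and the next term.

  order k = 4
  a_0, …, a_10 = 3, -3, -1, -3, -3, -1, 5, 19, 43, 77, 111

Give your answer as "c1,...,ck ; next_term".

2,0,-2,-1 ; 117

  a_4 = 2·-3 + 0·-1 + -2·-3 + -1·3 = -3
  a_5 = 2·-3 + 0·-3 + -2·-1 + -1·-3 = -1
  a_6 = 2·-1 + 0·-3 + -2·-3 + -1·-1 = 5
  a_7 = 2·5 + 0·-1 + -2·-3 + -1·-3 = 19
  a_8 = 2·19 + 0·5 + -2·-1 + -1·-3 = 43
  a_9 = 2·43 + 0·19 + -2·5 + -1·-1 = 77
  a_10 = 2·77 + 0·43 + -2·19 + -1·5 = 111
  a_11 = 2·111 + 0·77 + -2·43 + -1·19 = 117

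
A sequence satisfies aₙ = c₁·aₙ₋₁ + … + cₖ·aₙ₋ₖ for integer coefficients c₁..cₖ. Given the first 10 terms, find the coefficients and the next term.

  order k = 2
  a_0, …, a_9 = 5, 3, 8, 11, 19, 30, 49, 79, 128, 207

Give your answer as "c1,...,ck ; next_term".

1,1 ; 335

  a_2 = 1·3 + 1·5 = 8
  a_3 = 1·8 + 1·3 = 11
  a_4 = 1·11 + 1·8 = 19
  a_5 = 1·19 + 1·11 = 30
  a_6 = 1·30 + 1·19 = 49
  a_7 = 1·49 + 1·30 = 79
  a_8 = 1·79 + 1·49 = 128
  a_9 = 1·128 + 1·79 = 207
  a_10 = 1·207 + 1·128 = 335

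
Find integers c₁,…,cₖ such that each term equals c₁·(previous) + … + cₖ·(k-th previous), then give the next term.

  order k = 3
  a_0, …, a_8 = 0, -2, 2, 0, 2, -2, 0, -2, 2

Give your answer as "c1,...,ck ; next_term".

  a_3 = 0·2 + 0·-2 + -1·0 = 0
  a_4 = 0·0 + 0·2 + -1·-2 = 2
  a_5 = 0·2 + 0·0 + -1·2 = -2
  a_6 = 0·-2 + 0·2 + -1·0 = 0
  a_7 = 0·0 + 0·-2 + -1·2 = -2
  a_8 = 0·-2 + 0·0 + -1·-2 = 2
  a_9 = 0·2 + 0·-2 + -1·0 = 0

0,0,-1 ; 0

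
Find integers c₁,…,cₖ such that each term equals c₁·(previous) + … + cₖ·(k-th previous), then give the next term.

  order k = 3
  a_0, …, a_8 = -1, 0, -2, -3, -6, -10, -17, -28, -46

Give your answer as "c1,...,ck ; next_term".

2,0,-1 ; -75

  a_3 = 2·-2 + 0·0 + -1·-1 = -3
  a_4 = 2·-3 + 0·-2 + -1·0 = -6
  a_5 = 2·-6 + 0·-3 + -1·-2 = -10
  a_6 = 2·-10 + 0·-6 + -1·-3 = -17
  a_7 = 2·-17 + 0·-10 + -1·-6 = -28
  a_8 = 2·-28 + 0·-17 + -1·-10 = -46
  a_9 = 2·-46 + 0·-28 + -1·-17 = -75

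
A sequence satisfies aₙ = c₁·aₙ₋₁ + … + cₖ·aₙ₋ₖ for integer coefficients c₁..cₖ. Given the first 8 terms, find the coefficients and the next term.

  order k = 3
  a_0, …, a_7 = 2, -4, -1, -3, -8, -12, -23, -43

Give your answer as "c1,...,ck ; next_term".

1,1,1 ; -78

  a_3 = 1·-1 + 1·-4 + 1·2 = -3
  a_4 = 1·-3 + 1·-1 + 1·-4 = -8
  a_5 = 1·-8 + 1·-3 + 1·-1 = -12
  a_6 = 1·-12 + 1·-8 + 1·-3 = -23
  a_7 = 1·-23 + 1·-12 + 1·-8 = -43
  a_8 = 1·-43 + 1·-23 + 1·-12 = -78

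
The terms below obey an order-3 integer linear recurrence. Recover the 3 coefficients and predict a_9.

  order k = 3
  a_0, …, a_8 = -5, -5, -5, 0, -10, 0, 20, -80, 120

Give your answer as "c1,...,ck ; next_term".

-2,-2,4 ; 0

  a_3 = -2·-5 + -2·-5 + 4·-5 = 0
  a_4 = -2·0 + -2·-5 + 4·-5 = -10
  a_5 = -2·-10 + -2·0 + 4·-5 = 0
  a_6 = -2·0 + -2·-10 + 4·0 = 20
  a_7 = -2·20 + -2·0 + 4·-10 = -80
  a_8 = -2·-80 + -2·20 + 4·0 = 120
  a_9 = -2·120 + -2·-80 + 4·20 = 0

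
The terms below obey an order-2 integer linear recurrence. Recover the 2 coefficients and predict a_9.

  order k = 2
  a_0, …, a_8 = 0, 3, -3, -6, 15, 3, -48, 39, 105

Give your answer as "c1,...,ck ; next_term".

  a_2 = -1·3 + -3·0 = -3
  a_3 = -1·-3 + -3·3 = -6
  a_4 = -1·-6 + -3·-3 = 15
  a_5 = -1·15 + -3·-6 = 3
  a_6 = -1·3 + -3·15 = -48
  a_7 = -1·-48 + -3·3 = 39
  a_8 = -1·39 + -3·-48 = 105
  a_9 = -1·105 + -3·39 = -222

-1,-3 ; -222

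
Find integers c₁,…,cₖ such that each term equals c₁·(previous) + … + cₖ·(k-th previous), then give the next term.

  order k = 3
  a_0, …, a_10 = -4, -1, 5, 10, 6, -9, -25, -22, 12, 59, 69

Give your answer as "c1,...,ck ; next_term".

  a_3 = 1·5 + -1·-1 + -1·-4 = 10
  a_4 = 1·10 + -1·5 + -1·-1 = 6
  a_5 = 1·6 + -1·10 + -1·5 = -9
  a_6 = 1·-9 + -1·6 + -1·10 = -25
  a_7 = 1·-25 + -1·-9 + -1·6 = -22
  a_8 = 1·-22 + -1·-25 + -1·-9 = 12
  a_9 = 1·12 + -1·-22 + -1·-25 = 59
  a_10 = 1·59 + -1·12 + -1·-22 = 69
  a_11 = 1·69 + -1·59 + -1·12 = -2

1,-1,-1 ; -2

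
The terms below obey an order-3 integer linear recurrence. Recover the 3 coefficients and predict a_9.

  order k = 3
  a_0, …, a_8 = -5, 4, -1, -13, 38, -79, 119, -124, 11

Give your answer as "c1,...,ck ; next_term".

  a_3 = -2·-1 + 0·4 + 3·-5 = -13
  a_4 = -2·-13 + 0·-1 + 3·4 = 38
  a_5 = -2·38 + 0·-13 + 3·-1 = -79
  a_6 = -2·-79 + 0·38 + 3·-13 = 119
  a_7 = -2·119 + 0·-79 + 3·38 = -124
  a_8 = -2·-124 + 0·119 + 3·-79 = 11
  a_9 = -2·11 + 0·-124 + 3·119 = 335

-2,0,3 ; 335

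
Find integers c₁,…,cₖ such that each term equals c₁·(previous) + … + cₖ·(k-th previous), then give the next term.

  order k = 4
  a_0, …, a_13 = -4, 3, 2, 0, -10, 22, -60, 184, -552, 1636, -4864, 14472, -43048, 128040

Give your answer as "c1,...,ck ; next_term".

  a_4 = -2·0 + 2·2 + -2·3 + 2·-4 = -10
  a_5 = -2·-10 + 2·0 + -2·2 + 2·3 = 22
  a_6 = -2·22 + 2·-10 + -2·0 + 2·2 = -60
  a_7 = -2·-60 + 2·22 + -2·-10 + 2·0 = 184
  a_8 = -2·184 + 2·-60 + -2·22 + 2·-10 = -552
  a_9 = -2·-552 + 2·184 + -2·-60 + 2·22 = 1636
  a_10 = -2·1636 + 2·-552 + -2·184 + 2·-60 = -4864
  a_11 = -2·-4864 + 2·1636 + -2·-552 + 2·184 = 14472
  a_12 = -2·14472 + 2·-4864 + -2·1636 + 2·-552 = -43048
  a_13 = -2·-43048 + 2·14472 + -2·-4864 + 2·1636 = 128040
  a_14 = -2·128040 + 2·-43048 + -2·14472 + 2·-4864 = -380848

-2,2,-2,2 ; -380848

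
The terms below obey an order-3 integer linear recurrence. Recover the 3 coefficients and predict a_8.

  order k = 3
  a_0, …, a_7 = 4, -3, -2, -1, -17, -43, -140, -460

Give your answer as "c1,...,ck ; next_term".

  a_3 = 2·-2 + 3·-3 + 3·4 = -1
  a_4 = 2·-1 + 3·-2 + 3·-3 = -17
  a_5 = 2·-17 + 3·-1 + 3·-2 = -43
  a_6 = 2·-43 + 3·-17 + 3·-1 = -140
  a_7 = 2·-140 + 3·-43 + 3·-17 = -460
  a_8 = 2·-460 + 3·-140 + 3·-43 = -1469

2,3,3 ; -1469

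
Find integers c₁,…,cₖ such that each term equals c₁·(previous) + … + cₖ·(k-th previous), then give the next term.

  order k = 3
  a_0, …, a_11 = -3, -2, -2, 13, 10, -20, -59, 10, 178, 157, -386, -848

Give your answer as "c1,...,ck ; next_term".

0,-2,-3 ; 301

  a_3 = 0·-2 + -2·-2 + -3·-3 = 13
  a_4 = 0·13 + -2·-2 + -3·-2 = 10
  a_5 = 0·10 + -2·13 + -3·-2 = -20
  a_6 = 0·-20 + -2·10 + -3·13 = -59
  a_7 = 0·-59 + -2·-20 + -3·10 = 10
  a_8 = 0·10 + -2·-59 + -3·-20 = 178
  a_9 = 0·178 + -2·10 + -3·-59 = 157
  a_10 = 0·157 + -2·178 + -3·10 = -386
  a_11 = 0·-386 + -2·157 + -3·178 = -848
  a_12 = 0·-848 + -2·-386 + -3·157 = 301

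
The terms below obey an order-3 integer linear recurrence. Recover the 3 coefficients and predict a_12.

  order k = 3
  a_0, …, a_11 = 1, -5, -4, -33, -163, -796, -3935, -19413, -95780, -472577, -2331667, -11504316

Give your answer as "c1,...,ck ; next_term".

4,4,3 ; -56761663

  a_3 = 4·-4 + 4·-5 + 3·1 = -33
  a_4 = 4·-33 + 4·-4 + 3·-5 = -163
  a_5 = 4·-163 + 4·-33 + 3·-4 = -796
  a_6 = 4·-796 + 4·-163 + 3·-33 = -3935
  a_7 = 4·-3935 + 4·-796 + 3·-163 = -19413
  a_8 = 4·-19413 + 4·-3935 + 3·-796 = -95780
  a_9 = 4·-95780 + 4·-19413 + 3·-3935 = -472577
  a_10 = 4·-472577 + 4·-95780 + 3·-19413 = -2331667
  a_11 = 4·-2331667 + 4·-472577 + 3·-95780 = -11504316
  a_12 = 4·-11504316 + 4·-2331667 + 3·-472577 = -56761663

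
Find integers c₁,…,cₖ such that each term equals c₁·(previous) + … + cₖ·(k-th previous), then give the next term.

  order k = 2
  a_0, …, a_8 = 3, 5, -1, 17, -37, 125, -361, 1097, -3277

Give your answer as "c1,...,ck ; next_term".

-2,3 ; 9845

  a_2 = -2·5 + 3·3 = -1
  a_3 = -2·-1 + 3·5 = 17
  a_4 = -2·17 + 3·-1 = -37
  a_5 = -2·-37 + 3·17 = 125
  a_6 = -2·125 + 3·-37 = -361
  a_7 = -2·-361 + 3·125 = 1097
  a_8 = -2·1097 + 3·-361 = -3277
  a_9 = -2·-3277 + 3·1097 = 9845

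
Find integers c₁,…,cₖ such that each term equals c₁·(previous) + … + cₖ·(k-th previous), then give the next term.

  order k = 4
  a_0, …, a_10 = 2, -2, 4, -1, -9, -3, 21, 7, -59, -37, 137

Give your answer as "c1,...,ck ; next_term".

1,-2,2,2 ; 107

  a_4 = 1·-1 + -2·4 + 2·-2 + 2·2 = -9
  a_5 = 1·-9 + -2·-1 + 2·4 + 2·-2 = -3
  a_6 = 1·-3 + -2·-9 + 2·-1 + 2·4 = 21
  a_7 = 1·21 + -2·-3 + 2·-9 + 2·-1 = 7
  a_8 = 1·7 + -2·21 + 2·-3 + 2·-9 = -59
  a_9 = 1·-59 + -2·7 + 2·21 + 2·-3 = -37
  a_10 = 1·-37 + -2·-59 + 2·7 + 2·21 = 137
  a_11 = 1·137 + -2·-37 + 2·-59 + 2·7 = 107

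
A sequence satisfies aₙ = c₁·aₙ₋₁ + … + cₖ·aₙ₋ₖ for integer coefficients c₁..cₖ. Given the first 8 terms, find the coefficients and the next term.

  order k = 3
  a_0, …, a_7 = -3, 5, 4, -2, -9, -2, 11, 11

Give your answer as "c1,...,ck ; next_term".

  a_3 = 0·4 + -1·5 + -1·-3 = -2
  a_4 = 0·-2 + -1·4 + -1·5 = -9
  a_5 = 0·-9 + -1·-2 + -1·4 = -2
  a_6 = 0·-2 + -1·-9 + -1·-2 = 11
  a_7 = 0·11 + -1·-2 + -1·-9 = 11
  a_8 = 0·11 + -1·11 + -1·-2 = -9

0,-1,-1 ; -9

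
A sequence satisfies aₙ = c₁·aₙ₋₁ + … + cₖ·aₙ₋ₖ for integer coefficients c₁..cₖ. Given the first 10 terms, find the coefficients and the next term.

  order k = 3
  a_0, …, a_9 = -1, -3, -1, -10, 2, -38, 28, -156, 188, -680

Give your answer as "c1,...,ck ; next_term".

  a_3 = 0·-1 + 4·-3 + -2·-1 = -10
  a_4 = 0·-10 + 4·-1 + -2·-3 = 2
  a_5 = 0·2 + 4·-10 + -2·-1 = -38
  a_6 = 0·-38 + 4·2 + -2·-10 = 28
  a_7 = 0·28 + 4·-38 + -2·2 = -156
  a_8 = 0·-156 + 4·28 + -2·-38 = 188
  a_9 = 0·188 + 4·-156 + -2·28 = -680
  a_10 = 0·-680 + 4·188 + -2·-156 = 1064

0,4,-2 ; 1064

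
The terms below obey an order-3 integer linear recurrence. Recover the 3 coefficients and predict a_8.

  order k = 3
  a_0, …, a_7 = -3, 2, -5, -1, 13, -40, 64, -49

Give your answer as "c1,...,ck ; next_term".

-2,-1,3 ; -86

  a_3 = -2·-5 + -1·2 + 3·-3 = -1
  a_4 = -2·-1 + -1·-5 + 3·2 = 13
  a_5 = -2·13 + -1·-1 + 3·-5 = -40
  a_6 = -2·-40 + -1·13 + 3·-1 = 64
  a_7 = -2·64 + -1·-40 + 3·13 = -49
  a_8 = -2·-49 + -1·64 + 3·-40 = -86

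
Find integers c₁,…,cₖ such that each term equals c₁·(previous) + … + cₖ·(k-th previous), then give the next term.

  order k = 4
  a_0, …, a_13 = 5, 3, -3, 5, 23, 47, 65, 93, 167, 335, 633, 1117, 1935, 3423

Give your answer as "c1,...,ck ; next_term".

  a_4 = 2·5 + -1·-3 + 0·3 + 2·5 = 23
  a_5 = 2·23 + -1·5 + 0·-3 + 2·3 = 47
  a_6 = 2·47 + -1·23 + 0·5 + 2·-3 = 65
  a_7 = 2·65 + -1·47 + 0·23 + 2·5 = 93
  a_8 = 2·93 + -1·65 + 0·47 + 2·23 = 167
  a_9 = 2·167 + -1·93 + 0·65 + 2·47 = 335
  a_10 = 2·335 + -1·167 + 0·93 + 2·65 = 633
  a_11 = 2·633 + -1·335 + 0·167 + 2·93 = 1117
  a_12 = 2·1117 + -1·633 + 0·335 + 2·167 = 1935
  a_13 = 2·1935 + -1·1117 + 0·633 + 2·335 = 3423
  a_14 = 2·3423 + -1·1935 + 0·1117 + 2·633 = 6177

2,-1,0,2 ; 6177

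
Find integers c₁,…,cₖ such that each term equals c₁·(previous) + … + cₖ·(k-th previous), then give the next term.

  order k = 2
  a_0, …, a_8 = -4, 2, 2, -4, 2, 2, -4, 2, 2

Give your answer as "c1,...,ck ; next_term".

  a_2 = -1·2 + -1·-4 = 2
  a_3 = -1·2 + -1·2 = -4
  a_4 = -1·-4 + -1·2 = 2
  a_5 = -1·2 + -1·-4 = 2
  a_6 = -1·2 + -1·2 = -4
  a_7 = -1·-4 + -1·2 = 2
  a_8 = -1·2 + -1·-4 = 2
  a_9 = -1·2 + -1·2 = -4

-1,-1 ; -4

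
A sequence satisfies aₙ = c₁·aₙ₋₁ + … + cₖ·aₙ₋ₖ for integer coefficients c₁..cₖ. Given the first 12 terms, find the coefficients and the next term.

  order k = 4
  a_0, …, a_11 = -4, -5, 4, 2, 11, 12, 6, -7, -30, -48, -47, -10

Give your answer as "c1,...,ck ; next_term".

1,0,-1,-1 ; 68

  a_4 = 1·2 + 0·4 + -1·-5 + -1·-4 = 11
  a_5 = 1·11 + 0·2 + -1·4 + -1·-5 = 12
  a_6 = 1·12 + 0·11 + -1·2 + -1·4 = 6
  a_7 = 1·6 + 0·12 + -1·11 + -1·2 = -7
  a_8 = 1·-7 + 0·6 + -1·12 + -1·11 = -30
  a_9 = 1·-30 + 0·-7 + -1·6 + -1·12 = -48
  a_10 = 1·-48 + 0·-30 + -1·-7 + -1·6 = -47
  a_11 = 1·-47 + 0·-48 + -1·-30 + -1·-7 = -10
  a_12 = 1·-10 + 0·-47 + -1·-48 + -1·-30 = 68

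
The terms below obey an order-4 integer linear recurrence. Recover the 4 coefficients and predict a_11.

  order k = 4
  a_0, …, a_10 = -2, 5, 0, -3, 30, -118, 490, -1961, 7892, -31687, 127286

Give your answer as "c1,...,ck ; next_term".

-4,1,4,1 ; -511224

  a_4 = -4·-3 + 1·0 + 4·5 + 1·-2 = 30
  a_5 = -4·30 + 1·-3 + 4·0 + 1·5 = -118
  a_6 = -4·-118 + 1·30 + 4·-3 + 1·0 = 490
  a_7 = -4·490 + 1·-118 + 4·30 + 1·-3 = -1961
  a_8 = -4·-1961 + 1·490 + 4·-118 + 1·30 = 7892
  a_9 = -4·7892 + 1·-1961 + 4·490 + 1·-118 = -31687
  a_10 = -4·-31687 + 1·7892 + 4·-1961 + 1·490 = 127286
  a_11 = -4·127286 + 1·-31687 + 4·7892 + 1·-1961 = -511224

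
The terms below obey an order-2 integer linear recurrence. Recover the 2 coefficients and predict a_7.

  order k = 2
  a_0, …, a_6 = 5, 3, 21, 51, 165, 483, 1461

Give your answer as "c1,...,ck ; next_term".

  a_2 = 2·3 + 3·5 = 21
  a_3 = 2·21 + 3·3 = 51
  a_4 = 2·51 + 3·21 = 165
  a_5 = 2·165 + 3·51 = 483
  a_6 = 2·483 + 3·165 = 1461
  a_7 = 2·1461 + 3·483 = 4371

2,3 ; 4371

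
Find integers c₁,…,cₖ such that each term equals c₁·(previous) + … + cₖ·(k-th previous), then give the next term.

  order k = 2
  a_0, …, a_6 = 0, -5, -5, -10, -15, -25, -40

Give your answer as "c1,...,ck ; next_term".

1,1 ; -65

  a_2 = 1·-5 + 1·0 = -5
  a_3 = 1·-5 + 1·-5 = -10
  a_4 = 1·-10 + 1·-5 = -15
  a_5 = 1·-15 + 1·-10 = -25
  a_6 = 1·-25 + 1·-15 = -40
  a_7 = 1·-40 + 1·-25 = -65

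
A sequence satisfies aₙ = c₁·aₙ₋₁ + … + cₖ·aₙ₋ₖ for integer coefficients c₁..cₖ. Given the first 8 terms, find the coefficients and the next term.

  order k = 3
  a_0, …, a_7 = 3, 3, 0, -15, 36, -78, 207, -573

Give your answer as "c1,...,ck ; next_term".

-3,-2,-3 ; 1539

  a_3 = -3·0 + -2·3 + -3·3 = -15
  a_4 = -3·-15 + -2·0 + -3·3 = 36
  a_5 = -3·36 + -2·-15 + -3·0 = -78
  a_6 = -3·-78 + -2·36 + -3·-15 = 207
  a_7 = -3·207 + -2·-78 + -3·36 = -573
  a_8 = -3·-573 + -2·207 + -3·-78 = 1539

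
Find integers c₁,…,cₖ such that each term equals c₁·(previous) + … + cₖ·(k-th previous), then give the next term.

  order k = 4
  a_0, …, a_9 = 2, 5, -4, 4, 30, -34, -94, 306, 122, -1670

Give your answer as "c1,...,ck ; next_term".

-1,-4,2,4 ; 1418

  a_4 = -1·4 + -4·-4 + 2·5 + 4·2 = 30
  a_5 = -1·30 + -4·4 + 2·-4 + 4·5 = -34
  a_6 = -1·-34 + -4·30 + 2·4 + 4·-4 = -94
  a_7 = -1·-94 + -4·-34 + 2·30 + 4·4 = 306
  a_8 = -1·306 + -4·-94 + 2·-34 + 4·30 = 122
  a_9 = -1·122 + -4·306 + 2·-94 + 4·-34 = -1670
  a_10 = -1·-1670 + -4·122 + 2·306 + 4·-94 = 1418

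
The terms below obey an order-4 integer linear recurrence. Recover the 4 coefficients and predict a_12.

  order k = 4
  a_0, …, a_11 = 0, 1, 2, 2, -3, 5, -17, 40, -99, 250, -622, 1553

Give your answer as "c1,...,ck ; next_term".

-2,1,-1,-1 ; -3879

  a_4 = -2·2 + 1·2 + -1·1 + -1·0 = -3
  a_5 = -2·-3 + 1·2 + -1·2 + -1·1 = 5
  a_6 = -2·5 + 1·-3 + -1·2 + -1·2 = -17
  a_7 = -2·-17 + 1·5 + -1·-3 + -1·2 = 40
  a_8 = -2·40 + 1·-17 + -1·5 + -1·-3 = -99
  a_9 = -2·-99 + 1·40 + -1·-17 + -1·5 = 250
  a_10 = -2·250 + 1·-99 + -1·40 + -1·-17 = -622
  a_11 = -2·-622 + 1·250 + -1·-99 + -1·40 = 1553
  a_12 = -2·1553 + 1·-622 + -1·250 + -1·-99 = -3879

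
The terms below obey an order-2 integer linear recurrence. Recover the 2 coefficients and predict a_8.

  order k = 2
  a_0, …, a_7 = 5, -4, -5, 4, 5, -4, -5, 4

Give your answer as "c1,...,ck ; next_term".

0,-1 ; 5

  a_2 = 0·-4 + -1·5 = -5
  a_3 = 0·-5 + -1·-4 = 4
  a_4 = 0·4 + -1·-5 = 5
  a_5 = 0·5 + -1·4 = -4
  a_6 = 0·-4 + -1·5 = -5
  a_7 = 0·-5 + -1·-4 = 4
  a_8 = 0·4 + -1·-5 = 5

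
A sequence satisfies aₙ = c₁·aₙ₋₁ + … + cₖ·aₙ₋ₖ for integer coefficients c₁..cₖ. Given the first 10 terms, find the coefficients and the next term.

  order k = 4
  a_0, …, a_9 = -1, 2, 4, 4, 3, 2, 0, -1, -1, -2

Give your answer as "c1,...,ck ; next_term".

0,0,1,-1 ; -1

  a_4 = 0·4 + 0·4 + 1·2 + -1·-1 = 3
  a_5 = 0·3 + 0·4 + 1·4 + -1·2 = 2
  a_6 = 0·2 + 0·3 + 1·4 + -1·4 = 0
  a_7 = 0·0 + 0·2 + 1·3 + -1·4 = -1
  a_8 = 0·-1 + 0·0 + 1·2 + -1·3 = -1
  a_9 = 0·-1 + 0·-1 + 1·0 + -1·2 = -2
  a_10 = 0·-2 + 0·-1 + 1·-1 + -1·0 = -1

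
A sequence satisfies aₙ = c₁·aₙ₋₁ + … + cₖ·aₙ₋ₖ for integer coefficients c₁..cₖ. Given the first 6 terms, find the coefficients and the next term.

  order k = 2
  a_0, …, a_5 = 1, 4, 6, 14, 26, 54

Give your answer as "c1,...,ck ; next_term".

1,2 ; 106

  a_2 = 1·4 + 2·1 = 6
  a_3 = 1·6 + 2·4 = 14
  a_4 = 1·14 + 2·6 = 26
  a_5 = 1·26 + 2·14 = 54
  a_6 = 1·54 + 2·26 = 106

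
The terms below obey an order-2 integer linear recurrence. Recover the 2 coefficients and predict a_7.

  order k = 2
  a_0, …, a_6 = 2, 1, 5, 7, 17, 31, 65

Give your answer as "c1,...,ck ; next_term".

  a_2 = 1·1 + 2·2 = 5
  a_3 = 1·5 + 2·1 = 7
  a_4 = 1·7 + 2·5 = 17
  a_5 = 1·17 + 2·7 = 31
  a_6 = 1·31 + 2·17 = 65
  a_7 = 1·65 + 2·31 = 127

1,2 ; 127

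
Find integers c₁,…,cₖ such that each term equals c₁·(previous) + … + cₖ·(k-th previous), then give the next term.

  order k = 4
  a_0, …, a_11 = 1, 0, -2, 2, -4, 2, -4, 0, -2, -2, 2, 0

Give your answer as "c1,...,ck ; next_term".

  a_4 = 1·2 + 2·-2 + -1·0 + -2·1 = -4
  a_5 = 1·-4 + 2·2 + -1·-2 + -2·0 = 2
  a_6 = 1·2 + 2·-4 + -1·2 + -2·-2 = -4
  a_7 = 1·-4 + 2·2 + -1·-4 + -2·2 = 0
  a_8 = 1·0 + 2·-4 + -1·2 + -2·-4 = -2
  a_9 = 1·-2 + 2·0 + -1·-4 + -2·2 = -2
  a_10 = 1·-2 + 2·-2 + -1·0 + -2·-4 = 2
  a_11 = 1·2 + 2·-2 + -1·-2 + -2·0 = 0
  a_12 = 1·0 + 2·2 + -1·-2 + -2·-2 = 10

1,2,-1,-2 ; 10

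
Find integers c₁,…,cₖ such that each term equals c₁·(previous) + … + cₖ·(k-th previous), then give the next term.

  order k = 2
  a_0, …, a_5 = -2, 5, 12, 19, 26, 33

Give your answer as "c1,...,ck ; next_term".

  a_2 = 2·5 + -1·-2 = 12
  a_3 = 2·12 + -1·5 = 19
  a_4 = 2·19 + -1·12 = 26
  a_5 = 2·26 + -1·19 = 33
  a_6 = 2·33 + -1·26 = 40

2,-1 ; 40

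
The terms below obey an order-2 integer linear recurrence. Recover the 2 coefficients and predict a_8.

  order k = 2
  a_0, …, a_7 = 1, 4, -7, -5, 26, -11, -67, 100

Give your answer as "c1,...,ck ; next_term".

  a_2 = -1·4 + -3·1 = -7
  a_3 = -1·-7 + -3·4 = -5
  a_4 = -1·-5 + -3·-7 = 26
  a_5 = -1·26 + -3·-5 = -11
  a_6 = -1·-11 + -3·26 = -67
  a_7 = -1·-67 + -3·-11 = 100
  a_8 = -1·100 + -3·-67 = 101

-1,-3 ; 101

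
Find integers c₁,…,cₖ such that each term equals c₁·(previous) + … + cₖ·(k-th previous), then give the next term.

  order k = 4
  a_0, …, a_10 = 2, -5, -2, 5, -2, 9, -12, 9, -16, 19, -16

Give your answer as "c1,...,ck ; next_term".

-1,0,-1,-1 ; 23

  a_4 = -1·5 + 0·-2 + -1·-5 + -1·2 = -2
  a_5 = -1·-2 + 0·5 + -1·-2 + -1·-5 = 9
  a_6 = -1·9 + 0·-2 + -1·5 + -1·-2 = -12
  a_7 = -1·-12 + 0·9 + -1·-2 + -1·5 = 9
  a_8 = -1·9 + 0·-12 + -1·9 + -1·-2 = -16
  a_9 = -1·-16 + 0·9 + -1·-12 + -1·9 = 19
  a_10 = -1·19 + 0·-16 + -1·9 + -1·-12 = -16
  a_11 = -1·-16 + 0·19 + -1·-16 + -1·9 = 23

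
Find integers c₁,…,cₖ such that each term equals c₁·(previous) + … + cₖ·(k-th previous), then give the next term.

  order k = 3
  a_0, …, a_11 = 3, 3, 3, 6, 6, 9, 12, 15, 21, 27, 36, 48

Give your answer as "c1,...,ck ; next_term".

  a_3 = 0·3 + 1·3 + 1·3 = 6
  a_4 = 0·6 + 1·3 + 1·3 = 6
  a_5 = 0·6 + 1·6 + 1·3 = 9
  a_6 = 0·9 + 1·6 + 1·6 = 12
  a_7 = 0·12 + 1·9 + 1·6 = 15
  a_8 = 0·15 + 1·12 + 1·9 = 21
  a_9 = 0·21 + 1·15 + 1·12 = 27
  a_10 = 0·27 + 1·21 + 1·15 = 36
  a_11 = 0·36 + 1·27 + 1·21 = 48
  a_12 = 0·48 + 1·36 + 1·27 = 63

0,1,1 ; 63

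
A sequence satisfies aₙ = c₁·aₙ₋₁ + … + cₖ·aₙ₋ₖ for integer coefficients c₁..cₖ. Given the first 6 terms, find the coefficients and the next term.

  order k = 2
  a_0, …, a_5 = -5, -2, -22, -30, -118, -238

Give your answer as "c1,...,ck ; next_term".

1,4 ; -710

  a_2 = 1·-2 + 4·-5 = -22
  a_3 = 1·-22 + 4·-2 = -30
  a_4 = 1·-30 + 4·-22 = -118
  a_5 = 1·-118 + 4·-30 = -238
  a_6 = 1·-238 + 4·-118 = -710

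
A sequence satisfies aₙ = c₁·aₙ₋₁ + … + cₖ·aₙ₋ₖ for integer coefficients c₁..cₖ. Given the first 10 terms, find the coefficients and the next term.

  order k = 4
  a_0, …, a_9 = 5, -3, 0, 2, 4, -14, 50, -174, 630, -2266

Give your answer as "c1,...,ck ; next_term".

-3,2,0,2 ; 8158

  a_4 = -3·2 + 2·0 + 0·-3 + 2·5 = 4
  a_5 = -3·4 + 2·2 + 0·0 + 2·-3 = -14
  a_6 = -3·-14 + 2·4 + 0·2 + 2·0 = 50
  a_7 = -3·50 + 2·-14 + 0·4 + 2·2 = -174
  a_8 = -3·-174 + 2·50 + 0·-14 + 2·4 = 630
  a_9 = -3·630 + 2·-174 + 0·50 + 2·-14 = -2266
  a_10 = -3·-2266 + 2·630 + 0·-174 + 2·50 = 8158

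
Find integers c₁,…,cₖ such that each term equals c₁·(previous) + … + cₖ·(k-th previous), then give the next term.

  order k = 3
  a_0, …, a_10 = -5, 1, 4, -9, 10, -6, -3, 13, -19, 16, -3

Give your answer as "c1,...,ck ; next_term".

  a_3 = -1·4 + 0·1 + 1·-5 = -9
  a_4 = -1·-9 + 0·4 + 1·1 = 10
  a_5 = -1·10 + 0·-9 + 1·4 = -6
  a_6 = -1·-6 + 0·10 + 1·-9 = -3
  a_7 = -1·-3 + 0·-6 + 1·10 = 13
  a_8 = -1·13 + 0·-3 + 1·-6 = -19
  a_9 = -1·-19 + 0·13 + 1·-3 = 16
  a_10 = -1·16 + 0·-19 + 1·13 = -3
  a_11 = -1·-3 + 0·16 + 1·-19 = -16

-1,0,1 ; -16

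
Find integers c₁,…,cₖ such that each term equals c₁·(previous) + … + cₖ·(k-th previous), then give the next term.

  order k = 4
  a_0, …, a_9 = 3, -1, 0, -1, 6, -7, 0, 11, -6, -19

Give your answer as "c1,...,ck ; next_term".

  a_4 = -1·-1 + -1·0 + 1·-1 + 2·3 = 6
  a_5 = -1·6 + -1·-1 + 1·0 + 2·-1 = -7
  a_6 = -1·-7 + -1·6 + 1·-1 + 2·0 = 0
  a_7 = -1·0 + -1·-7 + 1·6 + 2·-1 = 11
  a_8 = -1·11 + -1·0 + 1·-7 + 2·6 = -6
  a_9 = -1·-6 + -1·11 + 1·0 + 2·-7 = -19
  a_10 = -1·-19 + -1·-6 + 1·11 + 2·0 = 36

-1,-1,1,2 ; 36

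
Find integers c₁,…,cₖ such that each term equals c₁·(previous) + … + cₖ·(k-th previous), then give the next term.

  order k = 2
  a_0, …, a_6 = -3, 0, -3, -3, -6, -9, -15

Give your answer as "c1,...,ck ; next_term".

1,1 ; -24

  a_2 = 1·0 + 1·-3 = -3
  a_3 = 1·-3 + 1·0 = -3
  a_4 = 1·-3 + 1·-3 = -6
  a_5 = 1·-6 + 1·-3 = -9
  a_6 = 1·-9 + 1·-6 = -15
  a_7 = 1·-15 + 1·-9 = -24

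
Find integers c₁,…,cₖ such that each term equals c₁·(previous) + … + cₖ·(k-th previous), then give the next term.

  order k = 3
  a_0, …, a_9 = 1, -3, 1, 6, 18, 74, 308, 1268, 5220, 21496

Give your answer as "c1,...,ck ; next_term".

4,0,2 ; 88520

  a_3 = 4·1 + 0·-3 + 2·1 = 6
  a_4 = 4·6 + 0·1 + 2·-3 = 18
  a_5 = 4·18 + 0·6 + 2·1 = 74
  a_6 = 4·74 + 0·18 + 2·6 = 308
  a_7 = 4·308 + 0·74 + 2·18 = 1268
  a_8 = 4·1268 + 0·308 + 2·74 = 5220
  a_9 = 4·5220 + 0·1268 + 2·308 = 21496
  a_10 = 4·21496 + 0·5220 + 2·1268 = 88520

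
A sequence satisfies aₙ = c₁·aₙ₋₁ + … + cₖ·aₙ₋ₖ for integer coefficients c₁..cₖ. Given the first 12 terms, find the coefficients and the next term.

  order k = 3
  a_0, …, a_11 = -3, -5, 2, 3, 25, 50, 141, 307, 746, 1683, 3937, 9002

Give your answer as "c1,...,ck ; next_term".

  a_3 = 2·2 + 2·-5 + -3·-3 = 3
  a_4 = 2·3 + 2·2 + -3·-5 = 25
  a_5 = 2·25 + 2·3 + -3·2 = 50
  a_6 = 2·50 + 2·25 + -3·3 = 141
  a_7 = 2·141 + 2·50 + -3·25 = 307
  a_8 = 2·307 + 2·141 + -3·50 = 746
  a_9 = 2·746 + 2·307 + -3·141 = 1683
  a_10 = 2·1683 + 2·746 + -3·307 = 3937
  a_11 = 2·3937 + 2·1683 + -3·746 = 9002
  a_12 = 2·9002 + 2·3937 + -3·1683 = 20829

2,2,-3 ; 20829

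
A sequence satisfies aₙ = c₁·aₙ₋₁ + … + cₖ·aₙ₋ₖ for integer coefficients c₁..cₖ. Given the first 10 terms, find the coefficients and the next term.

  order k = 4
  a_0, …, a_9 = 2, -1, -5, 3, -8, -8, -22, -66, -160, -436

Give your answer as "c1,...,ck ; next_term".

  a_4 = 2·3 + 2·-5 + 0·-1 + -2·2 = -8
  a_5 = 2·-8 + 2·3 + 0·-5 + -2·-1 = -8
  a_6 = 2·-8 + 2·-8 + 0·3 + -2·-5 = -22
  a_7 = 2·-22 + 2·-8 + 0·-8 + -2·3 = -66
  a_8 = 2·-66 + 2·-22 + 0·-8 + -2·-8 = -160
  a_9 = 2·-160 + 2·-66 + 0·-22 + -2·-8 = -436
  a_10 = 2·-436 + 2·-160 + 0·-66 + -2·-22 = -1148

2,2,0,-2 ; -1148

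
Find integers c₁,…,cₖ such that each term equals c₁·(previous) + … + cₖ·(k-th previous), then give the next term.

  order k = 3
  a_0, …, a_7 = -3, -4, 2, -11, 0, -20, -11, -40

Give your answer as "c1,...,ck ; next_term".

  a_3 = 0·2 + 2·-4 + 1·-3 = -11
  a_4 = 0·-11 + 2·2 + 1·-4 = 0
  a_5 = 0·0 + 2·-11 + 1·2 = -20
  a_6 = 0·-20 + 2·0 + 1·-11 = -11
  a_7 = 0·-11 + 2·-20 + 1·0 = -40
  a_8 = 0·-40 + 2·-11 + 1·-20 = -42

0,2,1 ; -42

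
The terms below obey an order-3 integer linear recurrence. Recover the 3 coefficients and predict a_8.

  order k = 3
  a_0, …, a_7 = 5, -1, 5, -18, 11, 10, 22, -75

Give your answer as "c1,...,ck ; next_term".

  a_3 = -1·5 + -2·-1 + -3·5 = -18
  a_4 = -1·-18 + -2·5 + -3·-1 = 11
  a_5 = -1·11 + -2·-18 + -3·5 = 10
  a_6 = -1·10 + -2·11 + -3·-18 = 22
  a_7 = -1·22 + -2·10 + -3·11 = -75
  a_8 = -1·-75 + -2·22 + -3·10 = 1

-1,-2,-3 ; 1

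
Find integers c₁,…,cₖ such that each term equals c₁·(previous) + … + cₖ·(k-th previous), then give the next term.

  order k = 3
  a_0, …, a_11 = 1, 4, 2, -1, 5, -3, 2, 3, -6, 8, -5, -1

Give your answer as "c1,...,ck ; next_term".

-1,0,1 ; 9

  a_3 = -1·2 + 0·4 + 1·1 = -1
  a_4 = -1·-1 + 0·2 + 1·4 = 5
  a_5 = -1·5 + 0·-1 + 1·2 = -3
  a_6 = -1·-3 + 0·5 + 1·-1 = 2
  a_7 = -1·2 + 0·-3 + 1·5 = 3
  a_8 = -1·3 + 0·2 + 1·-3 = -6
  a_9 = -1·-6 + 0·3 + 1·2 = 8
  a_10 = -1·8 + 0·-6 + 1·3 = -5
  a_11 = -1·-5 + 0·8 + 1·-6 = -1
  a_12 = -1·-1 + 0·-5 + 1·8 = 9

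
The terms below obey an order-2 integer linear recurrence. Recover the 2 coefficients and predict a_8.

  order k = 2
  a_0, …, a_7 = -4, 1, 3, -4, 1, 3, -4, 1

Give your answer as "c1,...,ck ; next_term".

-1,-1 ; 3

  a_2 = -1·1 + -1·-4 = 3
  a_3 = -1·3 + -1·1 = -4
  a_4 = -1·-4 + -1·3 = 1
  a_5 = -1·1 + -1·-4 = 3
  a_6 = -1·3 + -1·1 = -4
  a_7 = -1·-4 + -1·3 = 1
  a_8 = -1·1 + -1·-4 = 3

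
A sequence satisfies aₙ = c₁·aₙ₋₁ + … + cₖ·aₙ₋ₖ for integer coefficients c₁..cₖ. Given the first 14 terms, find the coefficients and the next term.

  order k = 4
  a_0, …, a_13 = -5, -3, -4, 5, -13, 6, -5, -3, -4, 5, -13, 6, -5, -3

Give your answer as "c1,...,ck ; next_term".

  a_4 = -1·5 + 0·-4 + 1·-3 + 1·-5 = -13
  a_5 = -1·-13 + 0·5 + 1·-4 + 1·-3 = 6
  a_6 = -1·6 + 0·-13 + 1·5 + 1·-4 = -5
  a_7 = -1·-5 + 0·6 + 1·-13 + 1·5 = -3
  a_8 = -1·-3 + 0·-5 + 1·6 + 1·-13 = -4
  a_9 = -1·-4 + 0·-3 + 1·-5 + 1·6 = 5
  a_10 = -1·5 + 0·-4 + 1·-3 + 1·-5 = -13
  a_11 = -1·-13 + 0·5 + 1·-4 + 1·-3 = 6
  a_12 = -1·6 + 0·-13 + 1·5 + 1·-4 = -5
  a_13 = -1·-5 + 0·6 + 1·-13 + 1·5 = -3
  a_14 = -1·-3 + 0·-5 + 1·6 + 1·-13 = -4

-1,0,1,1 ; -4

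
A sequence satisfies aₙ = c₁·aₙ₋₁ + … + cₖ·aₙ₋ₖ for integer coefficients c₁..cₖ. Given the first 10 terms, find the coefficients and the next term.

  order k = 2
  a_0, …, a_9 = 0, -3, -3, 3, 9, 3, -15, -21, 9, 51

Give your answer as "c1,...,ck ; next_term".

1,-2 ; 33

  a_2 = 1·-3 + -2·0 = -3
  a_3 = 1·-3 + -2·-3 = 3
  a_4 = 1·3 + -2·-3 = 9
  a_5 = 1·9 + -2·3 = 3
  a_6 = 1·3 + -2·9 = -15
  a_7 = 1·-15 + -2·3 = -21
  a_8 = 1·-21 + -2·-15 = 9
  a_9 = 1·9 + -2·-21 = 51
  a_10 = 1·51 + -2·9 = 33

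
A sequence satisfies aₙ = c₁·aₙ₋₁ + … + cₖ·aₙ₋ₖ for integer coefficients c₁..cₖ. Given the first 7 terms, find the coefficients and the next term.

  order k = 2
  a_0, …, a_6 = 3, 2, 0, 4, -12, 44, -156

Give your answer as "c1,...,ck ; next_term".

  a_2 = -3·2 + 2·3 = 0
  a_3 = -3·0 + 2·2 = 4
  a_4 = -3·4 + 2·0 = -12
  a_5 = -3·-12 + 2·4 = 44
  a_6 = -3·44 + 2·-12 = -156
  a_7 = -3·-156 + 2·44 = 556

-3,2 ; 556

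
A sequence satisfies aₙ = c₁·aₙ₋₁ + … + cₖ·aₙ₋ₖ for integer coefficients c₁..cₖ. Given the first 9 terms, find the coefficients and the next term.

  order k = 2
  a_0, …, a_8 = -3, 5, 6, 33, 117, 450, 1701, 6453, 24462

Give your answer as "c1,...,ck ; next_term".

  a_2 = 3·5 + 3·-3 = 6
  a_3 = 3·6 + 3·5 = 33
  a_4 = 3·33 + 3·6 = 117
  a_5 = 3·117 + 3·33 = 450
  a_6 = 3·450 + 3·117 = 1701
  a_7 = 3·1701 + 3·450 = 6453
  a_8 = 3·6453 + 3·1701 = 24462
  a_9 = 3·24462 + 3·6453 = 92745

3,3 ; 92745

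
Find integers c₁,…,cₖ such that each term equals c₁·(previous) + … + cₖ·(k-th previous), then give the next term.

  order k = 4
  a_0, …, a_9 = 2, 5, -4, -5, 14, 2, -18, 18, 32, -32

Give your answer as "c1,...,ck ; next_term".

0,0,2,2 ; 0

  a_4 = 0·-5 + 0·-4 + 2·5 + 2·2 = 14
  a_5 = 0·14 + 0·-5 + 2·-4 + 2·5 = 2
  a_6 = 0·2 + 0·14 + 2·-5 + 2·-4 = -18
  a_7 = 0·-18 + 0·2 + 2·14 + 2·-5 = 18
  a_8 = 0·18 + 0·-18 + 2·2 + 2·14 = 32
  a_9 = 0·32 + 0·18 + 2·-18 + 2·2 = -32
  a_10 = 0·-32 + 0·32 + 2·18 + 2·-18 = 0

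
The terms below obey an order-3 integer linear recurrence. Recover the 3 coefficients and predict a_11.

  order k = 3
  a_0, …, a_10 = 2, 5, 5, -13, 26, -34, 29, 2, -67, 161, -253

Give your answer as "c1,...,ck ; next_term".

  a_3 = -2·5 + -1·5 + 1·2 = -13
  a_4 = -2·-13 + -1·5 + 1·5 = 26
  a_5 = -2·26 + -1·-13 + 1·5 = -34
  a_6 = -2·-34 + -1·26 + 1·-13 = 29
  a_7 = -2·29 + -1·-34 + 1·26 = 2
  a_8 = -2·2 + -1·29 + 1·-34 = -67
  a_9 = -2·-67 + -1·2 + 1·29 = 161
  a_10 = -2·161 + -1·-67 + 1·2 = -253
  a_11 = -2·-253 + -1·161 + 1·-67 = 278

-2,-1,1 ; 278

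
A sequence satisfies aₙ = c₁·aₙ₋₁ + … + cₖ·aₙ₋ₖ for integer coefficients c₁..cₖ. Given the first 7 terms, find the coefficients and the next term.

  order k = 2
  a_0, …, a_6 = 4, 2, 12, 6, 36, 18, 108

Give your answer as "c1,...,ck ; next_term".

0,3 ; 54

  a_2 = 0·2 + 3·4 = 12
  a_3 = 0·12 + 3·2 = 6
  a_4 = 0·6 + 3·12 = 36
  a_5 = 0·36 + 3·6 = 18
  a_6 = 0·18 + 3·36 = 108
  a_7 = 0·108 + 3·18 = 54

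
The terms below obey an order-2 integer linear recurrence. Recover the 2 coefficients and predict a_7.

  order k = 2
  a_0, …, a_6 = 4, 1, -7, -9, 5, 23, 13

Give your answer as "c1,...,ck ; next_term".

1,-2 ; -33

  a_2 = 1·1 + -2·4 = -7
  a_3 = 1·-7 + -2·1 = -9
  a_4 = 1·-9 + -2·-7 = 5
  a_5 = 1·5 + -2·-9 = 23
  a_6 = 1·23 + -2·5 = 13
  a_7 = 1·13 + -2·23 = -33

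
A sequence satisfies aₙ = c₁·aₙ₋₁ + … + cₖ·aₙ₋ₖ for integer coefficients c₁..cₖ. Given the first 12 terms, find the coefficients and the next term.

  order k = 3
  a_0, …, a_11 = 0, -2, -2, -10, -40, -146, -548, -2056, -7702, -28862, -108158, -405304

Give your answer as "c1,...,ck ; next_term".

3,2,3 ; -1518814

  a_3 = 3·-2 + 2·-2 + 3·0 = -10
  a_4 = 3·-10 + 2·-2 + 3·-2 = -40
  a_5 = 3·-40 + 2·-10 + 3·-2 = -146
  a_6 = 3·-146 + 2·-40 + 3·-10 = -548
  a_7 = 3·-548 + 2·-146 + 3·-40 = -2056
  a_8 = 3·-2056 + 2·-548 + 3·-146 = -7702
  a_9 = 3·-7702 + 2·-2056 + 3·-548 = -28862
  a_10 = 3·-28862 + 2·-7702 + 3·-2056 = -108158
  a_11 = 3·-108158 + 2·-28862 + 3·-7702 = -405304
  a_12 = 3·-405304 + 2·-108158 + 3·-28862 = -1518814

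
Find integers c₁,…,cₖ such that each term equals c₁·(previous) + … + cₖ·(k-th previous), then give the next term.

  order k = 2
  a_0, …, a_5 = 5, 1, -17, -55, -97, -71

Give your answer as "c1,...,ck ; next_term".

  a_2 = 3·1 + -4·5 = -17
  a_3 = 3·-17 + -4·1 = -55
  a_4 = 3·-55 + -4·-17 = -97
  a_5 = 3·-97 + -4·-55 = -71
  a_6 = 3·-71 + -4·-97 = 175

3,-4 ; 175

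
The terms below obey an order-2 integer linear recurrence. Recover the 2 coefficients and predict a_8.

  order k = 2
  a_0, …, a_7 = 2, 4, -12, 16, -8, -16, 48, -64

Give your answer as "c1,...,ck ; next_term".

  a_2 = -2·4 + -2·2 = -12
  a_3 = -2·-12 + -2·4 = 16
  a_4 = -2·16 + -2·-12 = -8
  a_5 = -2·-8 + -2·16 = -16
  a_6 = -2·-16 + -2·-8 = 48
  a_7 = -2·48 + -2·-16 = -64
  a_8 = -2·-64 + -2·48 = 32

-2,-2 ; 32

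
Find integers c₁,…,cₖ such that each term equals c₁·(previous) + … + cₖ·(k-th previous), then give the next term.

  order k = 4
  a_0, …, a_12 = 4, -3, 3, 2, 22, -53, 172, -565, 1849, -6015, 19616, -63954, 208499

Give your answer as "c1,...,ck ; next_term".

-2,3,-3,2 ; -679738

  a_4 = -2·2 + 3·3 + -3·-3 + 2·4 = 22
  a_5 = -2·22 + 3·2 + -3·3 + 2·-3 = -53
  a_6 = -2·-53 + 3·22 + -3·2 + 2·3 = 172
  a_7 = -2·172 + 3·-53 + -3·22 + 2·2 = -565
  a_8 = -2·-565 + 3·172 + -3·-53 + 2·22 = 1849
  a_9 = -2·1849 + 3·-565 + -3·172 + 2·-53 = -6015
  a_10 = -2·-6015 + 3·1849 + -3·-565 + 2·172 = 19616
  a_11 = -2·19616 + 3·-6015 + -3·1849 + 2·-565 = -63954
  a_12 = -2·-63954 + 3·19616 + -3·-6015 + 2·1849 = 208499
  a_13 = -2·208499 + 3·-63954 + -3·19616 + 2·-6015 = -679738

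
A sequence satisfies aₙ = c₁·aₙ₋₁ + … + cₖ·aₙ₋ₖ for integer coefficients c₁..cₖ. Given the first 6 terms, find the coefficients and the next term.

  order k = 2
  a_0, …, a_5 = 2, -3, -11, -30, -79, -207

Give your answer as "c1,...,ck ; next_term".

  a_2 = 3·-3 + -1·2 = -11
  a_3 = 3·-11 + -1·-3 = -30
  a_4 = 3·-30 + -1·-11 = -79
  a_5 = 3·-79 + -1·-30 = -207
  a_6 = 3·-207 + -1·-79 = -542

3,-1 ; -542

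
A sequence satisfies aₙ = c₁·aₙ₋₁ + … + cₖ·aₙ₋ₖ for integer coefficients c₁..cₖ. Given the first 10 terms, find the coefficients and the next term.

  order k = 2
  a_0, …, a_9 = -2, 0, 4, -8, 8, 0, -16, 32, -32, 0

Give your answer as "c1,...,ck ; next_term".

-2,-2 ; 64

  a_2 = -2·0 + -2·-2 = 4
  a_3 = -2·4 + -2·0 = -8
  a_4 = -2·-8 + -2·4 = 8
  a_5 = -2·8 + -2·-8 = 0
  a_6 = -2·0 + -2·8 = -16
  a_7 = -2·-16 + -2·0 = 32
  a_8 = -2·32 + -2·-16 = -32
  a_9 = -2·-32 + -2·32 = 0
  a_10 = -2·0 + -2·-32 = 64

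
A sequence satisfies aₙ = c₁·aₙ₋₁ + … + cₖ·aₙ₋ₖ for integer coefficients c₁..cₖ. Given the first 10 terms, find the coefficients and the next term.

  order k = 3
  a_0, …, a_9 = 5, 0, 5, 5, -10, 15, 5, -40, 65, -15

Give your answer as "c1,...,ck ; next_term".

  a_3 = -1·5 + -1·0 + 2·5 = 5
  a_4 = -1·5 + -1·5 + 2·0 = -10
  a_5 = -1·-10 + -1·5 + 2·5 = 15
  a_6 = -1·15 + -1·-10 + 2·5 = 5
  a_7 = -1·5 + -1·15 + 2·-10 = -40
  a_8 = -1·-40 + -1·5 + 2·15 = 65
  a_9 = -1·65 + -1·-40 + 2·5 = -15
  a_10 = -1·-15 + -1·65 + 2·-40 = -130

-1,-1,2 ; -130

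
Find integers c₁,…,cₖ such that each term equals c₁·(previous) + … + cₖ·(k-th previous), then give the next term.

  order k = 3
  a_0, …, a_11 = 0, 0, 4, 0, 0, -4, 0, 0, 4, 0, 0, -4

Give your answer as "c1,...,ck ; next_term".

  a_3 = 0·4 + 0·0 + -1·0 = 0
  a_4 = 0·0 + 0·4 + -1·0 = 0
  a_5 = 0·0 + 0·0 + -1·4 = -4
  a_6 = 0·-4 + 0·0 + -1·0 = 0
  a_7 = 0·0 + 0·-4 + -1·0 = 0
  a_8 = 0·0 + 0·0 + -1·-4 = 4
  a_9 = 0·4 + 0·0 + -1·0 = 0
  a_10 = 0·0 + 0·4 + -1·0 = 0
  a_11 = 0·0 + 0·0 + -1·4 = -4
  a_12 = 0·-4 + 0·0 + -1·0 = 0

0,0,-1 ; 0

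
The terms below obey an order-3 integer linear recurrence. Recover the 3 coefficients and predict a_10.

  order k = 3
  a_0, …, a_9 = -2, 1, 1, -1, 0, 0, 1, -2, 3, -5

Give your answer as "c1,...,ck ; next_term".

-2,-1,-1 ; 9

  a_3 = -2·1 + -1·1 + -1·-2 = -1
  a_4 = -2·-1 + -1·1 + -1·1 = 0
  a_5 = -2·0 + -1·-1 + -1·1 = 0
  a_6 = -2·0 + -1·0 + -1·-1 = 1
  a_7 = -2·1 + -1·0 + -1·0 = -2
  a_8 = -2·-2 + -1·1 + -1·0 = 3
  a_9 = -2·3 + -1·-2 + -1·1 = -5
  a_10 = -2·-5 + -1·3 + -1·-2 = 9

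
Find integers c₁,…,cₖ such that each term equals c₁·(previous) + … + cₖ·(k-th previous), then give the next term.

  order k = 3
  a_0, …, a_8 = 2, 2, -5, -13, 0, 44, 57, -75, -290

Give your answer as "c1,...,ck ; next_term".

  a_3 = 1·-5 + -3·2 + -1·2 = -13
  a_4 = 1·-13 + -3·-5 + -1·2 = 0
  a_5 = 1·0 + -3·-13 + -1·-5 = 44
  a_6 = 1·44 + -3·0 + -1·-13 = 57
  a_7 = 1·57 + -3·44 + -1·0 = -75
  a_8 = 1·-75 + -3·57 + -1·44 = -290
  a_9 = 1·-290 + -3·-75 + -1·57 = -122

1,-3,-1 ; -122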